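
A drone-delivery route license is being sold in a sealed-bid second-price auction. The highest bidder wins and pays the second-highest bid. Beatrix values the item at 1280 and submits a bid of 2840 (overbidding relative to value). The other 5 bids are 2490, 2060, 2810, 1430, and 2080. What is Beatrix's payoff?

Payoff = -1530.

Highest competing bid: 2810.
Beatrix's bid 2840 is the highest overall, so Beatrix wins and pays the second-highest bid, 2810.
Payoff = value − price = 1280 − 2810 = -1530.
Overbidding won the item at a price above value — truthful bidding would have avoided this loss.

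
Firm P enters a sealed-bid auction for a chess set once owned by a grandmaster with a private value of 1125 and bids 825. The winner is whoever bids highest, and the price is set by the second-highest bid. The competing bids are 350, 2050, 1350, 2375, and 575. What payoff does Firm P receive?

Firm P's payoff: 0.

Highest competing bid: 2375.
Firm P's bid 825 is not the highest, so Firm P loses, pays nothing, and earns zero payoff.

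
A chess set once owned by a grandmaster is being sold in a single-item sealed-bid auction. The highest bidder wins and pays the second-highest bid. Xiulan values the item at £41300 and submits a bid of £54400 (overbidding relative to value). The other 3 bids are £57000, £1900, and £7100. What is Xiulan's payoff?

Highest competing bid: £57000.
Xiulan's bid £54400 is not the highest, so Xiulan loses, pays nothing, and earns zero payoff.

Payoff = £0.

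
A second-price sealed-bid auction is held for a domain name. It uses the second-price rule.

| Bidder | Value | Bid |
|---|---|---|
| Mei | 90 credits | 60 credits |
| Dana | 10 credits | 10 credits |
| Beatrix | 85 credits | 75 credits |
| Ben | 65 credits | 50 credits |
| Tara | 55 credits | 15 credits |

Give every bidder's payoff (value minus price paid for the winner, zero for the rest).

Mei 0 credits, Dana 0 credits, Beatrix 25 credits, Ben 0 credits, Tara 0 credits.

Bids in descending order: Beatrix 75 credits; Mei 60 credits; Ben 50 credits; Tara 15 credits; Dana 10 credits.
Beatrix has the top bid and wins; the price is the second-highest bid, 60 credits.
Beatrix's payoff = 85 credits − 60 credits = 25 credits. All other bidders lose, so their payoff is 0.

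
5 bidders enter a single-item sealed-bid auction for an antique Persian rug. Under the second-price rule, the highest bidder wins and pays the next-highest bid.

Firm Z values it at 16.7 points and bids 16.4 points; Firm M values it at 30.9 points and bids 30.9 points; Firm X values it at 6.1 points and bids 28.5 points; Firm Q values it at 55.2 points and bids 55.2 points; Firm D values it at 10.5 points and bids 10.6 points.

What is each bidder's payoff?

Ranking the bids: Firm Q 55.2 points, then Firm M 30.9 points, then Firm X 28.5 points, then Firm Z 16.4 points, then Firm D 10.6 points.
Firm Q has the top bid and wins; the price is the second-highest bid, 30.9 points.
Firm Q's payoff = 55.2 points − 30.9 points = 24.3 points. All other bidders lose, so their payoff is 0.

Firm Z 0.0 points, Firm M 0.0 points, Firm X 0.0 points, Firm Q 24.3 points, Firm D 0.0 points.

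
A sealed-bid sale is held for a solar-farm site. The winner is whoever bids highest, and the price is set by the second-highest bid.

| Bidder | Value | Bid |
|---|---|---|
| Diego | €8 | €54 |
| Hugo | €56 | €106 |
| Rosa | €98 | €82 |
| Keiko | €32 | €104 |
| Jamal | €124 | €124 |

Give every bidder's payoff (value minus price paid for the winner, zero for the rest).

Payoffs: Diego €0, Hugo €0, Rosa €0, Keiko €0, Jamal €18.

Bids in descending order: Jamal €124 > Hugo €106 > Keiko €104 > Rosa €82 > Diego €54.
Jamal has the top bid and wins; the price is the second-highest bid, €106.
Jamal's payoff = €124 − €106 = €18. All other bidders lose, so their payoff is 0.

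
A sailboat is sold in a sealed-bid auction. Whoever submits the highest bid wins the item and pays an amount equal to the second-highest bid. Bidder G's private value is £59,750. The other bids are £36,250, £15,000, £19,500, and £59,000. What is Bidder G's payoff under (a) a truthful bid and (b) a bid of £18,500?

The highest competing bid is £59,000.
Bidding truthfully at £59,750: Bidder G has the top bid, wins, and pays the second-highest bid £59,000. Payoff = £59,750 − £59,000 = £750.
Bidding £18,500: the top bid is £59,000 (a rival), so Bidder G loses. Payoff = £0.
Deviating from a truthful bid can only lose payoff in a second-price auction — never gain.

(a) £750  (b) £0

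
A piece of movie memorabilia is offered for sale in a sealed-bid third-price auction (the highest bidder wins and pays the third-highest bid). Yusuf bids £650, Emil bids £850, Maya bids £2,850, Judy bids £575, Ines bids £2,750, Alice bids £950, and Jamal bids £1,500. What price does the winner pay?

Ordered from highest: Maya £2,850, then Ines £2,750, then Jamal £1,500, then Alice £950, then Emil £850, then Yusuf £650, then Judy £575.
Maya is the highest bidder, so Maya wins.
Under the third-price rule, the price is the third-highest bid: £1,500.

Price paid: £1,500.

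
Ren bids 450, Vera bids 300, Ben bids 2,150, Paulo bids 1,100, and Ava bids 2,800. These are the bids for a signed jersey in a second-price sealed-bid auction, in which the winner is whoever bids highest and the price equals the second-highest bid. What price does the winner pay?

Price paid: 2,150.

Ranking the bids: Ava 2,800, then Ben 2,150, then Paulo 1,100, then Ren 450, then Vera 300.
Ava is the highest bidder, so Ava wins.
Under the second-price rule, the price is the second-highest bid: 2,150.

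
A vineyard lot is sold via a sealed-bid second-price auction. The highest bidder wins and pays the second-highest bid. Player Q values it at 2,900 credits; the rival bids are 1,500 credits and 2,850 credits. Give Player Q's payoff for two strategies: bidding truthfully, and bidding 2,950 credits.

(a) 50 credits  (b) 50 credits

The highest competing bid is 2,850 credits.
Bidding truthfully at 2,900 credits: Player Q has the top bid, wins, and pays the second-highest bid 2,850 credits. Payoff = 2,900 credits − 2,850 credits = 50 credits.
Bidding 2,950 credits: Player Q has the top bid, wins, and pays the second-highest bid 2,850 credits. Payoff = 2,900 credits − 2,850 credits = 50 credits.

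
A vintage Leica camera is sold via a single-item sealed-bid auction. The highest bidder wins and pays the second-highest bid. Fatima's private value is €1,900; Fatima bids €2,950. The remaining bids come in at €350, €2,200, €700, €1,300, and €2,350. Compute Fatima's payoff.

Highest competing bid: €2,350.
Fatima's bid €2,950 is the highest overall, so Fatima wins and pays the second-highest bid, €2,350.
Payoff = value − price = €1,900 − €2,350 = -€450.
Overbidding won the item at a price above value — truthful bidding would have avoided this loss.

-€450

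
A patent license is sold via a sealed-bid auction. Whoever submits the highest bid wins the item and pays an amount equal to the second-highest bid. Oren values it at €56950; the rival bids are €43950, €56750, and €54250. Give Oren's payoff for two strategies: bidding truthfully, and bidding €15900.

Truthful: €200; alternative: €0.

The highest competing bid is €56750.
Bidding truthfully at €56950: Oren has the top bid, wins, and pays the second-highest bid €56750. Payoff = €56950 − €56750 = €200.
Bidding €15900: the top bid is €56750 (a rival), so Oren loses. Payoff = €0.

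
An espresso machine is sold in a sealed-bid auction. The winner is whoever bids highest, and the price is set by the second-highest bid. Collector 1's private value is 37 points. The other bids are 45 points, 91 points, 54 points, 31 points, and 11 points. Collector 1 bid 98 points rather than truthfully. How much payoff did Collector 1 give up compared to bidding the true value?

Payoff forgone: 54 points.

The highest competing bid is 91 points.
Bidding truthfully at 37 points: the top bid is 91 points (a rival), so Collector 1 loses. Payoff = 0 points.
Bidding 98 points: Collector 1 has the top bid, wins, and pays the second-highest bid 91 points. Payoff = 37 points − 91 points = -54 points.
Regret = truthful payoff − actual payoff = 0 points − -54 points = 54 points.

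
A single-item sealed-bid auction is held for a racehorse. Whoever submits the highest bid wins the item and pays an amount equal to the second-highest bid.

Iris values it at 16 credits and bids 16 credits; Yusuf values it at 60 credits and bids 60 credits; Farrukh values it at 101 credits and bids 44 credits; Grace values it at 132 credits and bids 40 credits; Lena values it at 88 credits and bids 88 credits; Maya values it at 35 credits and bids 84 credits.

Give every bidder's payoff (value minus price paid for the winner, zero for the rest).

Iris 0 credits, Yusuf 0 credits, Farrukh 0 credits, Grace 0 credits, Lena 4 credits, Maya 0 credits.

Bids in descending order: Lena 88 credits; Maya 84 credits; Yusuf 60 credits; Farrukh 44 credits; Grace 40 credits; Iris 16 credits.
Lena has the top bid and wins; the price is the second-highest bid, 84 credits.
Lena's payoff = 88 credits − 84 credits = 4 credits. All other bidders lose, so their payoff is 0.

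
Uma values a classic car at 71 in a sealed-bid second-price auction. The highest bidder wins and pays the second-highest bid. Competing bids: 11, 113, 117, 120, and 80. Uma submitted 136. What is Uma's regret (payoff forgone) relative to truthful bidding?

49

The highest competing bid is 120.
Bidding truthfully at 71: the top bid is 120 (a rival), so Uma loses. Payoff = 0.
Bidding 136: Uma has the top bid, wins, and pays the second-highest bid 120. Payoff = 71 − 120 = -49.
Regret = truthful payoff − actual payoff = 0 − -49 = 49.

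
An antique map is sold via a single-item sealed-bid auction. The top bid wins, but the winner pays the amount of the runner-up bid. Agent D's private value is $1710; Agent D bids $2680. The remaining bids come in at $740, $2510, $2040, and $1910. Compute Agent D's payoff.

Highest competing bid: $2510.
Agent D's bid $2680 is the highest overall, so Agent D wins and pays the second-highest bid, $2510.
Payoff = value − price = $1710 − $2510 = -$800.

Agent D's payoff: -$800.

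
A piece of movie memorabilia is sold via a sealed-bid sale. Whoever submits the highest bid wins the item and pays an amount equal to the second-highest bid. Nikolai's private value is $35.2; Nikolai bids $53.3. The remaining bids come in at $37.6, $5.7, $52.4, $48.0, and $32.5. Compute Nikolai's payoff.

Payoff = -$17.2.

Highest competing bid: $52.4.
Nikolai's bid $53.3 is the highest overall, so Nikolai wins and pays the second-highest bid, $52.4.
Payoff = value − price = $35.2 − $52.4 = -$17.2.
Overbidding won the item at a price above value — truthful bidding would have avoided this loss.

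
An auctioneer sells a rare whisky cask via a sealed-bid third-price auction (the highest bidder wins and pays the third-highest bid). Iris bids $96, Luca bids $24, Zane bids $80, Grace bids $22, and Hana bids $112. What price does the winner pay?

Ordered from highest: Hana $112, then Iris $96, then Zane $80, then Luca $24, then Grace $22.
Hana is the highest bidder, so Hana wins.
Under the third-price rule, the price is the third-highest bid: $80.

The winner pays $80.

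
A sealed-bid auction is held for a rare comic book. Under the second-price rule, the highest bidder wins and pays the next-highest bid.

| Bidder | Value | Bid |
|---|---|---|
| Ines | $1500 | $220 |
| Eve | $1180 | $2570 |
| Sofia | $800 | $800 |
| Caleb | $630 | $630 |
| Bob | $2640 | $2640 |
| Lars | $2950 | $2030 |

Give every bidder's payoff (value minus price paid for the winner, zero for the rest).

Bids in descending order: Bob $2640; Eve $2570; Lars $2030; Sofia $800; Caleb $630; Ines $220.
Bob has the top bid and wins; the price is the second-highest bid, $2570.
Bob's payoff = $2640 − $2570 = $70. All other bidders lose, so their payoff is 0.

Payoffs: Ines $0, Eve $0, Sofia $0, Caleb $0, Bob $70, Lars $0.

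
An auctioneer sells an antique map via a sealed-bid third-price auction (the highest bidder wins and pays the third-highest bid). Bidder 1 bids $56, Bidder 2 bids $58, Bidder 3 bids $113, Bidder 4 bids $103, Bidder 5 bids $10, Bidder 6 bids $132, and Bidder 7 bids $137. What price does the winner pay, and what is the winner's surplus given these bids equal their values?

Ordered from highest: Bidder 7 $137 > Bidder 6 $132 > Bidder 3 $113 > Bidder 4 $103 > Bidder 2 $58 > Bidder 1 $56 > Bidder 5 $10.
Bidder 7 is the highest bidder, so Bidder 7 wins.
Under the third-price rule, the price is the third-highest bid: $113.
Surplus = $137 − $113 = $24.

The winner pays $113 for a surplus of $24.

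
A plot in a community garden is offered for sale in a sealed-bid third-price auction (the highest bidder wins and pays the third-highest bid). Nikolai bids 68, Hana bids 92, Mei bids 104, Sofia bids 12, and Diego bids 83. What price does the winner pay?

Ranking the bids: Mei 104 > Hana 92 > Diego 83 > Nikolai 68 > Sofia 12.
Mei is the highest bidder, so Mei wins.
Under the third-price rule, the price is the third-highest bid: 83.

Price paid: 83.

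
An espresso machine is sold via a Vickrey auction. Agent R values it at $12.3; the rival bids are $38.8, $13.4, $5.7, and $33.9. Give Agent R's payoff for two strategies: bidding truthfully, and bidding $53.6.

(a) $0.0  (b) -$26.5

The highest competing bid is $38.8.
Bidding truthfully at $12.3: the top bid is $38.8 (a rival), so Agent R loses. Payoff = $0.0.
Bidding $53.6: Agent R has the top bid, wins, and pays the second-highest bid $38.8. Payoff = $12.3 − $38.8 = -$26.5.
Deviating from a truthful bid can only lose payoff in a second-price auction — never gain.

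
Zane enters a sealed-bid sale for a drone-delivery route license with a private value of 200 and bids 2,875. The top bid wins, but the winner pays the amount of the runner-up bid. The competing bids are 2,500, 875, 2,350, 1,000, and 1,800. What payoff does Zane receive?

Highest competing bid: 2,500.
Zane's bid 2,875 is the highest overall, so Zane wins and pays the second-highest bid, 2,500.
Payoff = value − price = 200 − 2,500 = -2,300.
Overbidding won the item at a price above value — truthful bidding would have avoided this loss.

Payoff = -2,300.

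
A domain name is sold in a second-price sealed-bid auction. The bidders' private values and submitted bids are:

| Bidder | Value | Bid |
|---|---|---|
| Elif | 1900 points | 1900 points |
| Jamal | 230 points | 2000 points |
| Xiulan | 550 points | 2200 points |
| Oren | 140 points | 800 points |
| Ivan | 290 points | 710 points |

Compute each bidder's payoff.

Elif 0 points, Jamal 0 points, Xiulan -1450 points, Oren 0 points, Ivan 0 points.

Ordered from highest: Xiulan 2200 points; Jamal 2000 points; Elif 1900 points; Oren 800 points; Ivan 710 points.
Xiulan has the top bid and wins; the price is the second-highest bid, 2000 points.
Xiulan's payoff = 550 points − 2000 points = -1450 points. All other bidders lose, so their payoff is 0.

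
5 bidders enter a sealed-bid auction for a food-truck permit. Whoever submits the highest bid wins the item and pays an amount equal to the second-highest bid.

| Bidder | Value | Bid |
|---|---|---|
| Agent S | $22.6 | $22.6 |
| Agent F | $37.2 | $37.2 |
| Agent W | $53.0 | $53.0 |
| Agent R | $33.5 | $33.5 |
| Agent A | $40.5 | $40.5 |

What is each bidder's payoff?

Sorted high to low: Agent W $53.0 > Agent A $40.5 > Agent F $37.2 > Agent R $33.5 > Agent S $22.6.
Agent W has the top bid and wins; the price is the second-highest bid, $40.5.
Agent W's payoff = $53.0 − $40.5 = $12.5. All other bidders lose, so their payoff is 0.

Agent S $0.0, Agent F $0.0, Agent W $12.5, Agent R $0.0, Agent A $0.0.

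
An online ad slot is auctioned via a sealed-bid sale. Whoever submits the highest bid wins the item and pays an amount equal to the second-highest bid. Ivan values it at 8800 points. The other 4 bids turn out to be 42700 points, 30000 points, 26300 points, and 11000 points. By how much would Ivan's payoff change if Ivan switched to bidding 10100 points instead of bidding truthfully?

Change in payoff: 0 points.

The highest competing bid is 42700 points.
Bidding truthfully at 8800 points: the top bid is 42700 points (a rival), so Ivan loses. Payoff = 0 points.
Bidding 10100 points: the top bid is 42700 points (a rival), so Ivan loses. Payoff = 0 points.
Change = 0 points − 0 points = 0 points.
The bid only affects whether you win, not the price — here both bids land on the same side of the top rival bid, so the deviation is payoff-neutral.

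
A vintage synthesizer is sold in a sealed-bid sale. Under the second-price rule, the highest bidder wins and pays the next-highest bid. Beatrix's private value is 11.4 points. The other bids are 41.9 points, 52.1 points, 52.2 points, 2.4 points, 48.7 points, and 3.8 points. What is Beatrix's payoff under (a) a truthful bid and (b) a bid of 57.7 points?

(a) 0.0 points  (b) -40.8 points

The highest competing bid is 52.2 points.
Bidding truthfully at 11.4 points: the top bid is 52.2 points (a rival), so Beatrix loses. Payoff = 0.0 points.
Bidding 57.7 points: Beatrix has the top bid, wins, and pays the second-highest bid 52.2 points. Payoff = 11.4 points − 52.2 points = -40.8 points.
This is the dominant-strategy logic: truthful bidding weakly beats any alternative.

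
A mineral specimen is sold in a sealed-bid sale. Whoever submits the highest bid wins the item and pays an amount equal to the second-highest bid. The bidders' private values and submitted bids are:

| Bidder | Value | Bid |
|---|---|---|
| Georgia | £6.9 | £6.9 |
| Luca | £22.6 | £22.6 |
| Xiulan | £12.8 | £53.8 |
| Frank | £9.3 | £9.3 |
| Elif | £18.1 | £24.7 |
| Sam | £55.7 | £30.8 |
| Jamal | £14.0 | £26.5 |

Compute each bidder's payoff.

Bids in descending order: Xiulan £53.8 > Sam £30.8 > Jamal £26.5 > Elif £24.7 > Luca £22.6 > Frank £9.3 > Georgia £6.9.
Xiulan has the top bid and wins; the price is the second-highest bid, £30.8.
Xiulan's payoff = £12.8 − £30.8 = -£18.0. All other bidders lose, so their payoff is 0.

Payoffs: Georgia £0.0, Luca £0.0, Xiulan -£18.0, Frank £0.0, Elif £0.0, Sam £0.0, Jamal £0.0.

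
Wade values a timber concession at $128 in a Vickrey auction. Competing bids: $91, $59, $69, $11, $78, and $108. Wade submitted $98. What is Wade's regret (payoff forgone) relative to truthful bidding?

Payoff forgone: $20.

The highest competing bid is $108.
Bidding truthfully at $128: Wade has the top bid, wins, and pays the second-highest bid $108. Payoff = $128 − $108 = $20.
Bidding $98: the top bid is $108 (a rival), so Wade loses. Payoff = $0.
Regret = truthful payoff − actual payoff = $20 − $0 = $20.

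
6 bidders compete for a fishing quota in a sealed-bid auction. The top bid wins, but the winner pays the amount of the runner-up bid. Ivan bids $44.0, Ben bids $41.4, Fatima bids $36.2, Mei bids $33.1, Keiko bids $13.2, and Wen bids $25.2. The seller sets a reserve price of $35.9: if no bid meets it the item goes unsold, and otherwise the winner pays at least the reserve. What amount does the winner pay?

Bids in descending order: Ivan $44.0, then Ben $41.4, then Fatima $36.2, then Mei $33.1, then Wen $25.2, then Keiko $13.2.
Ivan has the highest bid, so Ivan wins.
The second-highest bid is $41.4, which exceeds the reserve, so that sets the price.

The winner pays $41.4.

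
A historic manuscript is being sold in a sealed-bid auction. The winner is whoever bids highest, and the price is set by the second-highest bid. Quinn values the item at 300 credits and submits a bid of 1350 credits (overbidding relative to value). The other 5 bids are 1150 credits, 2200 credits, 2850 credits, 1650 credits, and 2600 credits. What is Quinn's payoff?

Highest competing bid: 2850 credits.
Quinn's bid 1350 credits is not the highest, so Quinn loses, pays nothing, and earns zero payoff.

Quinn's payoff: 0 credits.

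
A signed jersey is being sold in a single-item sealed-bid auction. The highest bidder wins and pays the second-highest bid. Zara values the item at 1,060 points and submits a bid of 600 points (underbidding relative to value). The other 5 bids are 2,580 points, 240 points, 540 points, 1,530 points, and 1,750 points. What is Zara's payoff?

Highest competing bid: 2,580 points.
Zara's bid 600 points is not the highest, so Zara loses, pays nothing, and earns zero payoff.

0 points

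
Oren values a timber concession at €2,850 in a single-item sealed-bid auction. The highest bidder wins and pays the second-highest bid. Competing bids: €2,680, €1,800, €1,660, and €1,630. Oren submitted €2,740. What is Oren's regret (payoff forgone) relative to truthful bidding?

€0

The highest competing bid is €2,680.
Bidding truthfully at €2,850: Oren has the top bid, wins, and pays the second-highest bid €2,680. Payoff = €2,850 − €2,680 = €170.
Bidding €2,740: Oren has the top bid, wins, and pays the second-highest bid €2,680. Payoff = €2,850 − €2,680 = €170.
Regret = truthful payoff − actual payoff = €170 − €170 = €0.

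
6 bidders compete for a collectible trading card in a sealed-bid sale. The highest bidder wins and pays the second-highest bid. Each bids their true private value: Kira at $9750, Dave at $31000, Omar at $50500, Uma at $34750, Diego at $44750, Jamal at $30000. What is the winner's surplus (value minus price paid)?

Bids in descending order: Omar $50500, then Diego $44750, then Uma $34750, then Dave $31000, then Jamal $30000, then Kira $9750.
Omar wins with the top bid and pays the second-highest, $44750.
Surplus = $50500 − $44750 = $5750.

$5750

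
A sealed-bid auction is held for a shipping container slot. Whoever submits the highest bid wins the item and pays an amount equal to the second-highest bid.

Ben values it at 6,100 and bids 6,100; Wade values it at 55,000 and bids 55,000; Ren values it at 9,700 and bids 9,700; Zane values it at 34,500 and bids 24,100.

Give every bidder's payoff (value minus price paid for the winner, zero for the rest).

Payoffs: Ben 0, Wade 30,900, Ren 0, Zane 0.

Ranking the bids: Wade 55,000 > Zane 24,100 > Ren 9,700 > Ben 6,100.
Wade has the top bid and wins; the price is the second-highest bid, 24,100.
Wade's payoff = 55,000 − 24,100 = 30,900. All other bidders lose, so their payoff is 0.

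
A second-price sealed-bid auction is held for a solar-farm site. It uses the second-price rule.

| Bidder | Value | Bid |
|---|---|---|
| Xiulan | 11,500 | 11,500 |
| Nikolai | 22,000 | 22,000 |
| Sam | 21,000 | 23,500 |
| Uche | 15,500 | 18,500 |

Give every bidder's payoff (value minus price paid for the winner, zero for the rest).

Payoffs: Xiulan 0, Nikolai 0, Sam -1,000, Uche 0.

Sorted high to low: Sam 23,500; Nikolai 22,000; Uche 18,500; Xiulan 11,500.
Sam has the top bid and wins; the price is the second-highest bid, 22,000.
Sam's payoff = 21,000 − 22,000 = -1,000. All other bidders lose, so their payoff is 0.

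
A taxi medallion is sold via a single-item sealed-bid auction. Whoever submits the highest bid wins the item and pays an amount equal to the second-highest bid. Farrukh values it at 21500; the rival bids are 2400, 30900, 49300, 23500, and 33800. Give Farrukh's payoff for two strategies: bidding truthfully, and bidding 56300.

The highest competing bid is 49300.
Bidding truthfully at 21500: the top bid is 49300 (a rival), so Farrukh loses. Payoff = 0.
Bidding 56300: Farrukh has the top bid, wins, and pays the second-highest bid 49300. Payoff = 21500 − 49300 = -27800.

(a) 0  (b) -27800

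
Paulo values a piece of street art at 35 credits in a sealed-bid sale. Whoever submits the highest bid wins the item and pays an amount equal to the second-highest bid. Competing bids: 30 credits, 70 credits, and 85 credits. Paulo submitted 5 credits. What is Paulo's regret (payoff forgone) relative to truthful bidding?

The highest competing bid is 85 credits.
Bidding truthfully at 35 credits: the top bid is 85 credits (a rival), so Paulo loses. Payoff = 0 credits.
Bidding 5 credits: the top bid is 85 credits (a rival), so Paulo loses. Payoff = 0 credits.
Regret = truthful payoff − actual payoff = 0 credits − 0 credits = 0 credits.
The bid only affects whether you win, not the price — here both bids land on the same side of the top rival bid, so the deviation is payoff-neutral.

0 credits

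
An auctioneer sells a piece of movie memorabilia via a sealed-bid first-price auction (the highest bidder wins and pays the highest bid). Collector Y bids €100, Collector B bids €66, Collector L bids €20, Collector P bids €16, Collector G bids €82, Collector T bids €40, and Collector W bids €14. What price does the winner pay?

Ranking the bids: Collector Y €100, then Collector G €82, then Collector B €66, then Collector T €40, then Collector L €20, then Collector P €16, then Collector W €14.
Collector Y is the highest bidder, so Collector Y wins.
Under the first-price rule, the price is the highest bid: €100.

Price paid: €100.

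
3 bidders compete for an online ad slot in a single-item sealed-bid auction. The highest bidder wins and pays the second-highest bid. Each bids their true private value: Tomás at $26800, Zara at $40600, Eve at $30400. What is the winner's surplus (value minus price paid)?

Surplus = $10200.

Bids in descending order: Zara $40600 > Eve $30400 > Tomás $26800.
Zara wins with the top bid and pays the second-highest, $30400.
Surplus = $40600 − $30400 = $10200.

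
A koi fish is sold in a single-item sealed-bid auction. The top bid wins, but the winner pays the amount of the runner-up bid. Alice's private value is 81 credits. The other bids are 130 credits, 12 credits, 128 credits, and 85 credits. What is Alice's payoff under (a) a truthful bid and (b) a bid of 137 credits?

The highest competing bid is 130 credits.
Bidding truthfully at 81 credits: the top bid is 130 credits (a rival), so Alice loses. Payoff = 0 credits.
Bidding 137 credits: Alice has the top bid, wins, and pays the second-highest bid 130 credits. Payoff = 81 credits − 130 credits = -49 credits.
Deviating from a truthful bid can only lose payoff in a second-price auction — never gain.

(a) 0 credits  (b) -49 credits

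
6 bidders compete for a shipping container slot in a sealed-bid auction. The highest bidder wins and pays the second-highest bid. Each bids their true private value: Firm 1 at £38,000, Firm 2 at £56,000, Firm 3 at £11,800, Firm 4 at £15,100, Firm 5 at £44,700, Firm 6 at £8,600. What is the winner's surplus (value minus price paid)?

Sorted high to low: Firm 2 £56,000, then Firm 5 £44,700, then Firm 1 £38,000, then Firm 4 £15,100, then Firm 3 £11,800, then Firm 6 £8,600.
Firm 2 wins with the top bid and pays the second-highest, £44,700.
Surplus = £56,000 − £44,700 = £11,300.

Winner's surplus: £11,300.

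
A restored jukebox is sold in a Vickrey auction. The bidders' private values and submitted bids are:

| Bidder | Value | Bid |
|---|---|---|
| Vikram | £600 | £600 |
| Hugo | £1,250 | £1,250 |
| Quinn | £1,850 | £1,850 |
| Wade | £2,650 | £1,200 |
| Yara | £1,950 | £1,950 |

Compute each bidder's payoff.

Payoffs: Vikram £0, Hugo £0, Quinn £0, Wade £0, Yara £100.

Ranking the bids: Yara £1,950 > Quinn £1,850 > Hugo £1,250 > Wade £1,200 > Vikram £600.
Yara has the top bid and wins; the price is the second-highest bid, £1,850.
Yara's payoff = £1,950 − £1,850 = £100. All other bidders lose, so their payoff is 0.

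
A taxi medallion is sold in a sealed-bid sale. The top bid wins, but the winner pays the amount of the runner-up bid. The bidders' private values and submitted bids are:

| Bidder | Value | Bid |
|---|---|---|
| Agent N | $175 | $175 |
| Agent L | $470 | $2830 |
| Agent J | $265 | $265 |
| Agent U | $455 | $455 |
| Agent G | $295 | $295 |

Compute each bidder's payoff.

Agent N $0, Agent L $15, Agent J $0, Agent U $0, Agent G $0.

Ranking the bids: Agent L $2830; Agent U $455; Agent G $295; Agent J $265; Agent N $175.
Agent L has the top bid and wins; the price is the second-highest bid, $455.
Agent L's payoff = $470 − $455 = $15. All other bidders lose, so their payoff is 0.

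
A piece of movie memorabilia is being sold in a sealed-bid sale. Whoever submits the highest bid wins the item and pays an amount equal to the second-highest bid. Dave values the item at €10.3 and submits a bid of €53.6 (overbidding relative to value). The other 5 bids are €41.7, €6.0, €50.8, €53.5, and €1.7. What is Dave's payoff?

Highest competing bid: €53.5.
Dave's bid €53.6 is the highest overall, so Dave wins and pays the second-highest bid, €53.5.
Payoff = value − price = €10.3 − €53.5 = -€43.2.

Payoff = -€43.2.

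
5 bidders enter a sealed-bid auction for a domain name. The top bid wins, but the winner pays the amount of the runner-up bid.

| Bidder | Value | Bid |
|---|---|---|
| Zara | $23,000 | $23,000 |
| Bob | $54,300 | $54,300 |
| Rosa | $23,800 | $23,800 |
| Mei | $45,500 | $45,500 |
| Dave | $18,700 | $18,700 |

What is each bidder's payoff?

Payoffs: Zara $0, Bob $8,800, Rosa $0, Mei $0, Dave $0.

Ranking the bids: Bob $54,300 > Mei $45,500 > Rosa $23,800 > Zara $23,000 > Dave $18,700.
Bob has the top bid and wins; the price is the second-highest bid, $45,500.
Bob's payoff = $54,300 − $45,500 = $8,800. All other bidders lose, so their payoff is 0.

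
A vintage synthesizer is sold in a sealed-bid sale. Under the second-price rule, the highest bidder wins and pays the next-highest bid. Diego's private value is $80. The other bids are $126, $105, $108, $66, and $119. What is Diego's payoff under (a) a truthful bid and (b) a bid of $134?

(a) $0  (b) -$46

The highest competing bid is $126.
Bidding truthfully at $80: the top bid is $126 (a rival), so Diego loses. Payoff = $0.
Bidding $134: Diego has the top bid, wins, and pays the second-highest bid $126. Payoff = $80 − $126 = -$46.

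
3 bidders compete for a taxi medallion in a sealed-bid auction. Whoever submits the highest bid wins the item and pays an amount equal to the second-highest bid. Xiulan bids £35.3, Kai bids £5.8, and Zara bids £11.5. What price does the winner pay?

The winner pays £11.5.

Ordered from highest: Xiulan £35.3, then Zara £11.5, then Kai £5.8.
Xiulan has the highest bid, so Xiulan wins.
The second-highest bid is £11.5, so that is what Xiulan pays.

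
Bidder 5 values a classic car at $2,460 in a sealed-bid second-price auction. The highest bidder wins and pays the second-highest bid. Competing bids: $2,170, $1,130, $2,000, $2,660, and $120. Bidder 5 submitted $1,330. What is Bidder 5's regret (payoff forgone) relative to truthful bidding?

Regret: $0.

The highest competing bid is $2,660.
Bidding truthfully at $2,460: the top bid is $2,660 (a rival), so Bidder 5 loses. Payoff = $0.
Bidding $1,330: the top bid is $2,660 (a rival), so Bidder 5 loses. Payoff = $0.
Regret = truthful payoff − actual payoff = $0 − $0 = $0.
The bid only affects whether you win, not the price — here both bids land on the same side of the top rival bid, so the deviation is payoff-neutral.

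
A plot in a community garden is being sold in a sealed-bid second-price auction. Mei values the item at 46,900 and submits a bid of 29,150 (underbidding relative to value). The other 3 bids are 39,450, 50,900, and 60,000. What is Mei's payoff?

0

Highest competing bid: 60,000.
Mei's bid 29,150 is not the highest, so Mei loses, pays nothing, and earns zero payoff.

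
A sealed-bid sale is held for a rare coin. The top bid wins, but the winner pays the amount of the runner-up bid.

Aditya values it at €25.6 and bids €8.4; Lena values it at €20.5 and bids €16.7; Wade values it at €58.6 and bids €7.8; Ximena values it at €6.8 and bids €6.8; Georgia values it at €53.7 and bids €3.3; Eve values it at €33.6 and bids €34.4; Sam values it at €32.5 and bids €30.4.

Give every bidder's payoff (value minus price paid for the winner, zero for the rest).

Ranking the bids: Eve €34.4; Sam €30.4; Lena €16.7; Aditya €8.4; Wade €7.8; Ximena €6.8; Georgia €3.3.
Eve has the top bid and wins; the price is the second-highest bid, €30.4.
Eve's payoff = €33.6 − €30.4 = €3.2. All other bidders lose, so their payoff is 0.

Aditya €0.0, Lena €0.0, Wade €0.0, Ximena €0.0, Georgia €0.0, Eve €3.2, Sam €0.0.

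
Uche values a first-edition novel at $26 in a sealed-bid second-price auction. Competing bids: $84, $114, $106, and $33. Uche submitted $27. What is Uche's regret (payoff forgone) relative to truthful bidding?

Regret: $0.

The highest competing bid is $114.
Bidding truthfully at $26: the top bid is $114 (a rival), so Uche loses. Payoff = $0.
Bidding $27: the top bid is $114 (a rival), so Uche loses. Payoff = $0.
Regret = truthful payoff − actual payoff = $0 − $0 = $0.
The bid only affects whether you win, not the price — here both bids land on the same side of the top rival bid, so the deviation is payoff-neutral.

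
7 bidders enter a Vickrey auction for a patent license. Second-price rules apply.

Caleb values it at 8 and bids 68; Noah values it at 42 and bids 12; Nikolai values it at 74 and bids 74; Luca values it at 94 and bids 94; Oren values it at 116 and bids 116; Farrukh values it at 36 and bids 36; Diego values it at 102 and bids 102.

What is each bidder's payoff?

Caleb 0, Noah 0, Nikolai 0, Luca 0, Oren 14, Farrukh 0, Diego 0.

Bids in descending order: Oren 116 > Diego 102 > Luca 94 > Nikolai 74 > Caleb 68 > Farrukh 36 > Noah 12.
Oren has the top bid and wins; the price is the second-highest bid, 102.
Oren's payoff = 116 − 102 = 14. All other bidders lose, so their payoff is 0.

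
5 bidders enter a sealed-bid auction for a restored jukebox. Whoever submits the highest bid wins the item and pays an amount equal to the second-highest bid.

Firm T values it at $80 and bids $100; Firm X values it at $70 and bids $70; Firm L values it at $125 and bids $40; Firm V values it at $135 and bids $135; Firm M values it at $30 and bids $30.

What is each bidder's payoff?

Firm T $0, Firm X $0, Firm L $0, Firm V $35, Firm M $0.

Bids in descending order: Firm V $135 > Firm T $100 > Firm X $70 > Firm L $40 > Firm M $30.
Firm V has the top bid and wins; the price is the second-highest bid, $100.
Firm V's payoff = $135 − $100 = $35. All other bidders lose, so their payoff is 0.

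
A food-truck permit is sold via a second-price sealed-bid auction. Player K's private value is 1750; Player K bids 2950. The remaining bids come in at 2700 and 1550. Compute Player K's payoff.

Highest competing bid: 2700.
Player K's bid 2950 is the highest overall, so Player K wins and pays the second-highest bid, 2700.
Payoff = value − price = 1750 − 2700 = -950.
Overbidding won the item at a price above value — truthful bidding would have avoided this loss.

Payoff = -950.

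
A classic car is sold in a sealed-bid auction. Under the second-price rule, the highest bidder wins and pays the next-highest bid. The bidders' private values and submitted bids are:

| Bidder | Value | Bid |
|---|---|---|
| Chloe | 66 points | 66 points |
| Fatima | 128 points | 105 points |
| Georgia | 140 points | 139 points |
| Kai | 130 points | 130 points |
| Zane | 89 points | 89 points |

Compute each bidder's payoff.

Sorted high to low: Georgia 139 points > Kai 130 points > Fatima 105 points > Zane 89 points > Chloe 66 points.
Georgia has the top bid and wins; the price is the second-highest bid, 130 points.
Georgia's payoff = 140 points − 130 points = 10 points. All other bidders lose, so their payoff is 0.

Chloe 0 points, Fatima 0 points, Georgia 10 points, Kai 0 points, Zane 0 points.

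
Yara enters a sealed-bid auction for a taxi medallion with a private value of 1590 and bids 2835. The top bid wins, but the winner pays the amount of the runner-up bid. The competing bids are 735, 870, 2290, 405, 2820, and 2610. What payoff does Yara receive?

Highest competing bid: 2820.
Yara's bid 2835 is the highest overall, so Yara wins and pays the second-highest bid, 2820.
Payoff = value − price = 1590 − 2820 = -1230.
Overbidding won the item at a price above value — truthful bidding would have avoided this loss.

Payoff = -1230.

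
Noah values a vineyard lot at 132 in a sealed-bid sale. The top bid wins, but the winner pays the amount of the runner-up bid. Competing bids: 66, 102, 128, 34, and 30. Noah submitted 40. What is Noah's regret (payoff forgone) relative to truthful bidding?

Regret: 4.

The highest competing bid is 128.
Bidding truthfully at 132: Noah has the top bid, wins, and pays the second-highest bid 128. Payoff = 132 − 128 = 4.
Bidding 40: the top bid is 128 (a rival), so Noah loses. Payoff = 0.
Regret = truthful payoff − actual payoff = 4 − 0 = 4.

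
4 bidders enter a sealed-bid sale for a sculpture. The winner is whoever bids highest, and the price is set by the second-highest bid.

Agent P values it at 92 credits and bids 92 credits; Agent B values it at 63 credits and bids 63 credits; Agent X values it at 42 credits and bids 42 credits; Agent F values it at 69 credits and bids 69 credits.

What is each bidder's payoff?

Ranking the bids: Agent P 92 credits, then Agent F 69 credits, then Agent B 63 credits, then Agent X 42 credits.
Agent P has the top bid and wins; the price is the second-highest bid, 69 credits.
Agent P's payoff = 92 credits − 69 credits = 23 credits. All other bidders lose, so their payoff is 0.

Payoffs: Agent P 23 credits, Agent B 0 credits, Agent X 0 credits, Agent F 0 credits.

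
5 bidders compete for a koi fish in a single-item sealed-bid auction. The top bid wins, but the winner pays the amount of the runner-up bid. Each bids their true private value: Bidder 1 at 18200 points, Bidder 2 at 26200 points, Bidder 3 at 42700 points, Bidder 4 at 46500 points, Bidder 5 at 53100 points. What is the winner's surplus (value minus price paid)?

6600 points

Ordered from highest: Bidder 5 53100 points; Bidder 4 46500 points; Bidder 3 42700 points; Bidder 2 26200 points; Bidder 1 18200 points.
Bidder 5 wins with the top bid and pays the second-highest, 46500 points.
Surplus = 53100 points − 46500 points = 6600 points.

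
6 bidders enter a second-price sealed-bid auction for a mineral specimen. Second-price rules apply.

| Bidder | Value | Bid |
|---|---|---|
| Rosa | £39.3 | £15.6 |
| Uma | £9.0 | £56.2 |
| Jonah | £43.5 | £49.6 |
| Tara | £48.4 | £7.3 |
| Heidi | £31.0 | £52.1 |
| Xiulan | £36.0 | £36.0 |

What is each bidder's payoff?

Rosa £0.0, Uma -£43.1, Jonah £0.0, Tara £0.0, Heidi £0.0, Xiulan £0.0.

Bids in descending order: Uma £56.2; Heidi £52.1; Jonah £49.6; Xiulan £36.0; Rosa £15.6; Tara £7.3.
Uma has the top bid and wins; the price is the second-highest bid, £52.1.
Uma's payoff = £9.0 − £52.1 = -£43.1. All other bidders lose, so their payoff is 0.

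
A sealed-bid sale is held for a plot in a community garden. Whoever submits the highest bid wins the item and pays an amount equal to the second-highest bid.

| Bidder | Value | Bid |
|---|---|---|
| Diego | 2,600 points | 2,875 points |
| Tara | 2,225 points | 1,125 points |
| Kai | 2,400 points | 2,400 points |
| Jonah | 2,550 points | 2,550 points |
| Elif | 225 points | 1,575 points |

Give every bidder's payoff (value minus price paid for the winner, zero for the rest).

Ordered from highest: Diego 2,875 points > Jonah 2,550 points > Kai 2,400 points > Elif 1,575 points > Tara 1,125 points.
Diego has the top bid and wins; the price is the second-highest bid, 2,550 points.
Diego's payoff = 2,600 points − 2,550 points = 50 points. All other bidders lose, so their payoff is 0.

Payoffs: Diego 50 points, Tara 0 points, Kai 0 points, Jonah 0 points, Elif 0 points.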